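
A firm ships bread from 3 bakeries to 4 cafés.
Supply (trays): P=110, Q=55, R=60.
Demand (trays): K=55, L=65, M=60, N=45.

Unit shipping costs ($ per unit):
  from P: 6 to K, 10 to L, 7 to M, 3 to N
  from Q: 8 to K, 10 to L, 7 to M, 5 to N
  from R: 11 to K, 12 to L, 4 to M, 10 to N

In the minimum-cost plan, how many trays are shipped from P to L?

10

The minimum-cost plan:
  P to K: 55 × $6 = $330
  P to L: 10 × $10 = $100
  P to N: 45 × $3 = $135
  Q to L: 55 × $10 = $550
  R to M: 60 × $4 = $240
Total cost = $1355.
So P→L carries 10 trays.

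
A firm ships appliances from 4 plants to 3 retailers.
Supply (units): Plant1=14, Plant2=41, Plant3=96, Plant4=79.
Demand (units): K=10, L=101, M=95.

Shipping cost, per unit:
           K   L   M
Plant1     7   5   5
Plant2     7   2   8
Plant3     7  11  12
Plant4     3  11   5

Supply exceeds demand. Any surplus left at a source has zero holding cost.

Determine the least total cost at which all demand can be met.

1301

Optimal allocation:
  Plant1–M: 14 × 5 = 70
  Plant2–L: 41 × 2 = 82
  Plant3–K: 10 × 7 = 70
  Plant3–L: 60 × 11 = 660
  Plant3–M: 2 × 12 = 24
  Plant4–M: 79 × 5 = 395
Total = 70 + 82 + 70 + 660 + 24 + 395 = 1301.
(Supply check: Plant1 ships 14; Plant2 ships 41; Plant3 ships 72; Plant4 ships 79.)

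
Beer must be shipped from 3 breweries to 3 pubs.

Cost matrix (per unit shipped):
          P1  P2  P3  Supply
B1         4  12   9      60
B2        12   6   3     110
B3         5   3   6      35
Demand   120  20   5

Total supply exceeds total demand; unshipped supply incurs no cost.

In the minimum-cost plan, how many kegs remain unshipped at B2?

60

Minimum-cost shipments:
  B1 to P1: 60 × 4 = 240
  B2 to P1: 25 × 12 = 300
  B2 to P2: 20 × 6 = 120
  B2 to P3: 5 × 3 = 15
  B3 to P1: 35 × 5 = 175
Total cost = 850.
B2 ships 50 of its 110, leaving 60.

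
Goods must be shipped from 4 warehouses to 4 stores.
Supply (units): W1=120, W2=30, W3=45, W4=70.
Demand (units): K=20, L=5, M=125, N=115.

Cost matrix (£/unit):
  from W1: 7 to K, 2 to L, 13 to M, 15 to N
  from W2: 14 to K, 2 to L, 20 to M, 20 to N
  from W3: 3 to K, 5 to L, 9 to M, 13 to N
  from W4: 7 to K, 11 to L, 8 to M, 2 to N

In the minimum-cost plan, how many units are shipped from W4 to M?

0

Optimal shipments:
  W1 to K: 20 units
  W1 to M: 80 units
  W1 to N: 20 units
  W2 to L: 5 units
  W2 to N: 25 units
  W3 to M: 45 units
  W4 to N: 70 units
Total cost = £2535.
The route W4→M is not used.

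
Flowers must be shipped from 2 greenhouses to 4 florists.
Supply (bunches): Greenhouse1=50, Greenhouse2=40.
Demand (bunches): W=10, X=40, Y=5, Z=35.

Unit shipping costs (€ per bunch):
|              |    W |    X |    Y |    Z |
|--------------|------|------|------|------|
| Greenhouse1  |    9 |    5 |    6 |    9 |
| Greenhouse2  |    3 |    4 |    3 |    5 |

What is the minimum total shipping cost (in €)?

455

A cheapest plan:
  Greenhouse1 to X: 40 × €5 = €200
  Greenhouse1 to Y: 5 × €6 = €30
  Greenhouse1 to Z: 5 × €9 = €45
  Greenhouse2 to W: 10 × €3 = €30
  Greenhouse2 to Z: 30 × €5 = €150
Total = 200 + 30 + 45 + 30 + 150 = €455.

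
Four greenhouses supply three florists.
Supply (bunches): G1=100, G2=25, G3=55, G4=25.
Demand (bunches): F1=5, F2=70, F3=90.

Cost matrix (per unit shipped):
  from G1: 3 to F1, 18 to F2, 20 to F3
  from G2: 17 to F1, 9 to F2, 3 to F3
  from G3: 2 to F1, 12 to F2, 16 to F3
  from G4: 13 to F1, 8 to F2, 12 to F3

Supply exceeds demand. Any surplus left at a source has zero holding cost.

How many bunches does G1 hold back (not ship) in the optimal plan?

An optimal plan:
  G1→F1: 5 × 3 = 15
  G1→F3: 55 × 20 = 1100
  G2→F3: 25 × 3 = 75
  G3→F2: 45 × 12 = 540
  G3→F3: 10 × 16 = 160
  G4→F2: 25 × 8 = 200
Total cost = 2090.
G1 ships 60 of its 100, leaving 40.

40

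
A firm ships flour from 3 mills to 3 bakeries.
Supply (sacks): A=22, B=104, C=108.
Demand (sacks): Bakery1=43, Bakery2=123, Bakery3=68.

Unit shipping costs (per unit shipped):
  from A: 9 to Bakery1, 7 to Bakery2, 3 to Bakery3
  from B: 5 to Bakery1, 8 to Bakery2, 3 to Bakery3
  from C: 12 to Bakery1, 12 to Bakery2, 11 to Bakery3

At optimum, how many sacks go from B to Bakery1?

The minimum-cost plan:
  A->Bakery2: 15 sacks
  A->Bakery3: 7 sacks
  B->Bakery1: 43 sacks
  B->Bakery3: 61 sacks
  C->Bakery2: 108 sacks
Total cost = 1820.
So B→Bakery1 carries 43 sacks.

43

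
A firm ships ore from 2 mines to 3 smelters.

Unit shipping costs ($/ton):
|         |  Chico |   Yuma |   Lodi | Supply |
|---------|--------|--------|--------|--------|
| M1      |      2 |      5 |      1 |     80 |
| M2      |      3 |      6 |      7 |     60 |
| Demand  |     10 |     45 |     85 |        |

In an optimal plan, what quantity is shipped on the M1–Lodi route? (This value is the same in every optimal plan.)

80

The minimum-cost plan:
  M1->Lodi: 80 × $1 = $80
  M2->Chico: 10 × $3 = $30
  M2->Yuma: 45 × $6 = $270
  M2->Lodi: 5 × $7 = $35
Total cost = $415.
So M1→Lodi carries 80 tons.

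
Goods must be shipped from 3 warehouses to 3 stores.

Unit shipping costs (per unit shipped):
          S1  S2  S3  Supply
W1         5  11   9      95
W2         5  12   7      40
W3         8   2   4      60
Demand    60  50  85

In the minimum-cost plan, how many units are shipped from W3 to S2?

Solving gives:
  W1 to S1: 60 × 5 = 300
  W1 to S3: 35 × 9 = 315
  W2 to S3: 40 × 7 = 280
  W3 to S2: 50 × 2 = 100
  W3 to S3: 10 × 4 = 40
Total cost = 1035.
So W3→S2 carries 50 units.

50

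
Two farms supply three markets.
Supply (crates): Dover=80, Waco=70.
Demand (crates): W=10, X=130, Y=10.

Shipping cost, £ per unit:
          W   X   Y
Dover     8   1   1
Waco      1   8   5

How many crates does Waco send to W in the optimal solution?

10

The minimum-cost plan:
  Dover–X: 80 × £1 = £80
  Waco–W: 10 × £1 = £10
  Waco–X: 50 × £8 = £400
  Waco–Y: 10 × £5 = £50
Total cost = £540.
So Waco→W carries 10 crates.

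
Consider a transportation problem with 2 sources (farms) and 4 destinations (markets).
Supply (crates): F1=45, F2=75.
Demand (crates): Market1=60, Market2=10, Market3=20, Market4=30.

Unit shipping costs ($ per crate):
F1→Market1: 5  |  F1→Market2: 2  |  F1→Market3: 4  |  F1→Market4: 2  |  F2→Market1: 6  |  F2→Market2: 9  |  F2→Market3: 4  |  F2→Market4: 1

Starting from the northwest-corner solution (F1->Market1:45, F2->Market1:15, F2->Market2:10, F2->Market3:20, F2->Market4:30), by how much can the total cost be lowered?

Current plan cost = 45·5 + 15·6 + 10·9 + 20·4 + 30·1 = $515.
Optimal plan:
  F1–Market1: 35 × $5 = $175
  F1–Market2: 10 × $2 = $20
  F2–Market1: 25 × $6 = $150
  F2–Market3: 20 × $4 = $80
  F2–Market4: 30 × $1 = $30
Optimal cost = $455.
Saving = 515 − 455 = $60.

60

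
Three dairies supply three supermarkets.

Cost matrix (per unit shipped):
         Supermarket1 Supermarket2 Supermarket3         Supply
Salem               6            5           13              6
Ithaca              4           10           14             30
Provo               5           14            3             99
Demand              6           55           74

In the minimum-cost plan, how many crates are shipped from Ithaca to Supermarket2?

The minimum-cost plan:
  Salem–Supermarket2: 6 × 5 = 30
  Ithaca–Supermarket2: 30 × 10 = 300
  Provo–Supermarket1: 6 × 5 = 30
  Provo–Supermarket2: 19 × 14 = 266
  Provo–Supermarket3: 74 × 3 = 222
Total cost = 848.
So Ithaca→Supermarket2 carries 30 crates.

30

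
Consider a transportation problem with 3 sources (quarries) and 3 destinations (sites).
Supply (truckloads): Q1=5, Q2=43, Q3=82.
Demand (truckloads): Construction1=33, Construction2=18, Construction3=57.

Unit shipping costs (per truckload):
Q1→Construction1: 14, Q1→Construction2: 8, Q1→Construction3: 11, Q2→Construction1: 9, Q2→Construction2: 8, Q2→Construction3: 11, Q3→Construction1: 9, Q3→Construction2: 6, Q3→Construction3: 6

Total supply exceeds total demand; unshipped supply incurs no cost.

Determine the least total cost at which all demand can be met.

747

One minimum-cost allocation:
  Q2→Construction1: 33 × 9 = 297
  Q3→Construction2: 18 × 6 = 108
  Q3→Construction3: 57 × 6 = 342
Total = 297 + 108 + 342 = 747.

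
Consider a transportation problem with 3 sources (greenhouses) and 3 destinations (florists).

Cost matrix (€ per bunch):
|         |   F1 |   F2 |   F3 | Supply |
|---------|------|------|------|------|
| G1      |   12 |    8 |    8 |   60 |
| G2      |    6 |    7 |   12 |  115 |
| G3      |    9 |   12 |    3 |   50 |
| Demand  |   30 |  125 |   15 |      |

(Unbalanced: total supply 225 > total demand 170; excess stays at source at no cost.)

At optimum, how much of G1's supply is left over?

Minimum-cost shipments:
  G1–F2: 40 × €8 = €320
  G2–F1: 30 × €6 = €180
  G2–F2: 85 × €7 = €595
  G3–F3: 15 × €3 = €45
Total cost = €1140.
G1 ships 40 of its 60, leaving 20.

20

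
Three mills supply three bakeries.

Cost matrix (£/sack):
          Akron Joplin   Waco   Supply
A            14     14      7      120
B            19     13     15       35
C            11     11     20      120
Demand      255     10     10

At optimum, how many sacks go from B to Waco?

0

Solving gives:
  A–Akron: 110 × £14 = £1540
  A–Waco: 10 × £7 = £70
  B–Akron: 25 × £19 = £475
  B–Joplin: 10 × £13 = £130
  C–Akron: 120 × £11 = £1320
Total cost = £3535.
The route B→Waco is not used.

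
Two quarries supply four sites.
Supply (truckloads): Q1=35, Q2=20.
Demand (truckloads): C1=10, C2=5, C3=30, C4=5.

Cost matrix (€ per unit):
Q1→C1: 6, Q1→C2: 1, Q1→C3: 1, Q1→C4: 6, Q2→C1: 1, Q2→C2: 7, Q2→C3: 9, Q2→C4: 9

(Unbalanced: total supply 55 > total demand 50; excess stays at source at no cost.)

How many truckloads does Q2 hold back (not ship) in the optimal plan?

An optimal plan:
  Q1->C2: 5 truckloads
  Q1->C3: 30 truckloads
  Q2->C1: 10 truckloads
  Q2->C4: 5 truckloads
Total cost = €90.
Q2 ships 15 of its 20, leaving 5.

5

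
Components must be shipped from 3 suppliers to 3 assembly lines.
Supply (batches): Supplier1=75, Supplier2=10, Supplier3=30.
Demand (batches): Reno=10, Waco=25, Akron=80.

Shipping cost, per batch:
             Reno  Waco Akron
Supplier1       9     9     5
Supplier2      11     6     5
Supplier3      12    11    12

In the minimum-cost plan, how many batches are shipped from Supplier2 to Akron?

5

The minimum-cost plan:
  Supplier1→Akron: 75 × 5 = 375
  Supplier2→Waco: 5 × 6 = 30
  Supplier2→Akron: 5 × 5 = 25
  Supplier3→Reno: 10 × 12 = 120
  Supplier3→Waco: 20 × 11 = 220
Total cost = 770.
So Supplier2→Akron carries 5 batches.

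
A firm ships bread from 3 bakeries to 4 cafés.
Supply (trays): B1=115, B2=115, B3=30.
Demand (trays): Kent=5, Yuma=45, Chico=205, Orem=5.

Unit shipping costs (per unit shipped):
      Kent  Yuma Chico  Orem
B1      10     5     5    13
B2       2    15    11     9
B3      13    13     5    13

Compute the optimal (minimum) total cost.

1935

One minimum-cost allocation:
  B1–Yuma: 45 × 5 = 225
  B1–Chico: 70 × 5 = 350
  B2–Kent: 5 × 2 = 10
  B2–Chico: 105 × 11 = 1155
  B2–Orem: 5 × 9 = 45
  B3–Chico: 30 × 5 = 150
Total = 225 + 350 + 10 + 1155 + 45 + 150 = 1935.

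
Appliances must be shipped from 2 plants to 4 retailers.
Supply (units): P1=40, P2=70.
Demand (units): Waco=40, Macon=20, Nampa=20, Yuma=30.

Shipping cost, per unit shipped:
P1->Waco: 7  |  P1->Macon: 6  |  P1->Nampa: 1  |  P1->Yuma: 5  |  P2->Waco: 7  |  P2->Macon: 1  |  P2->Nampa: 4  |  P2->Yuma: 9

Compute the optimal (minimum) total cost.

Optimal allocation:
  P1->Nampa: 10 units
  P1->Yuma: 30 units
  P2->Waco: 40 units
  P2->Macon: 20 units
  P2->Nampa: 10 units
Total cost = 500.

500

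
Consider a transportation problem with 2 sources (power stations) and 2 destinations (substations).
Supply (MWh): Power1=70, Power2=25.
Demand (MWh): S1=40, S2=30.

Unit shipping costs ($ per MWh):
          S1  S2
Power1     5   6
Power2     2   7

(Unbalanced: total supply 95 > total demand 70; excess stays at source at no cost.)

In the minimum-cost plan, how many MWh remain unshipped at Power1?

25

Minimum-cost shipments:
  Power1->S1: 15 × $5 = $75
  Power1->S2: 30 × $6 = $180
  Power2->S1: 25 × $2 = $50
Total cost = $305.
Power1 ships 45 of its 70, leaving 25.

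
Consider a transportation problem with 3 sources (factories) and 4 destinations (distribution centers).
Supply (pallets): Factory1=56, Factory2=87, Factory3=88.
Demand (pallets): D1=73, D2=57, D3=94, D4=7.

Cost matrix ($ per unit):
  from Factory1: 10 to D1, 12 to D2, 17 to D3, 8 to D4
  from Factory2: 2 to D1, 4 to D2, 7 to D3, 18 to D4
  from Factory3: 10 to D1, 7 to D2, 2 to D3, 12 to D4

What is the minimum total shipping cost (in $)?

A cheapest plan:
  Factory1 to D2: 49 × $12 = $588
  Factory1 to D4: 7 × $8 = $56
  Factory2 to D1: 73 × $2 = $146
  Factory2 to D2: 8 × $4 = $32
  Factory2 to D3: 6 × $7 = $42
  Factory3 to D3: 88 × $2 = $176
Total = 588 + 56 + 146 + 32 + 42 + 176 = $1040.

1040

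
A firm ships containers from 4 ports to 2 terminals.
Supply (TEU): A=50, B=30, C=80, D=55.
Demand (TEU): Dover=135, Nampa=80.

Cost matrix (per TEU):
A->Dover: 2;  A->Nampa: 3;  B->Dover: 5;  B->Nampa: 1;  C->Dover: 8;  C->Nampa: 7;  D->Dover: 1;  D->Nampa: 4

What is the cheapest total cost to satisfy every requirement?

A cheapest plan:
  A->Dover: 50 × 2 = 100
  B->Nampa: 30 × 1 = 30
  C->Dover: 30 × 8 = 240
  C->Nampa: 50 × 7 = 350
  D->Dover: 55 × 1 = 55
Total = 100 + 30 + 240 + 350 + 55 = 775.
(Supply check: A ships 50; B ships 30; C ships 80; D ships 55.)

775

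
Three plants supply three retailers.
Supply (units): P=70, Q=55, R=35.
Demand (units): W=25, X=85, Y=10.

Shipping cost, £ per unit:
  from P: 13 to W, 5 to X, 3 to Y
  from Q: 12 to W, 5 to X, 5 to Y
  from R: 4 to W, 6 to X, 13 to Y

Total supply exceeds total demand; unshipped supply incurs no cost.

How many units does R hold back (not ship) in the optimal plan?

10

An optimal plan:
  P->X: 60 × £5 = £300
  P->Y: 10 × £3 = £30
  Q->X: 25 × £5 = £125
  R->W: 25 × £4 = £100
Total cost = £555.
R ships 25 of its 35, leaving 10.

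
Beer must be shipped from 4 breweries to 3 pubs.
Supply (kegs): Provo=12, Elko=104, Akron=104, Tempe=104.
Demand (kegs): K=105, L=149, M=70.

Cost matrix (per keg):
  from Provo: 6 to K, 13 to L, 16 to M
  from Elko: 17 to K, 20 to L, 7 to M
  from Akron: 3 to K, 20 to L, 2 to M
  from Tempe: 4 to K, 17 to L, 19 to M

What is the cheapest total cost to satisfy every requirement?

3323

One minimum-cost allocation:
  Provo–L: 12 kegs
  Elko–L: 104 kegs
  Akron–K: 34 kegs
  Akron–M: 70 kegs
  Tempe–K: 71 kegs
  Tempe–L: 33 kegs
Total cost = 3323.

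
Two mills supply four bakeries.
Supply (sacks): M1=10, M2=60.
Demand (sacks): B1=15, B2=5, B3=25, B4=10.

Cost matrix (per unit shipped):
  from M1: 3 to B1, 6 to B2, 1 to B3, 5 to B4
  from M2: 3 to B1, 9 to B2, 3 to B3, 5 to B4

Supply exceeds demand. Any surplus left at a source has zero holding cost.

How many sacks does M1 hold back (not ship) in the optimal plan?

0

Minimum-cost shipments:
  M1–B2: 5 × 6 = 30
  M1–B3: 5 × 1 = 5
  M2–B1: 15 × 3 = 45
  M2–B3: 20 × 3 = 60
  M2–B4: 10 × 5 = 50
Total cost = 190.
M1 ships 10 of its 10, leaving 0.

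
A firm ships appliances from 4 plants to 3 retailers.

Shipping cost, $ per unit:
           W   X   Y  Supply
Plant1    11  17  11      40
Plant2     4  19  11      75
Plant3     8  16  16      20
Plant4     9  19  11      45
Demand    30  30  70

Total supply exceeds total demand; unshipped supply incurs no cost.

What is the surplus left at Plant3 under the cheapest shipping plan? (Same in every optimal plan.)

0

An optimal plan:
  Plant1->X: 10 × $17 = $170
  Plant1->Y: 30 × $11 = $330
  Plant2->W: 30 × $4 = $120
  Plant3->X: 20 × $16 = $320
  Plant4->Y: 40 × $11 = $440
Total cost = $1380.
Plant3 ships 20 of its 20, leaving 0.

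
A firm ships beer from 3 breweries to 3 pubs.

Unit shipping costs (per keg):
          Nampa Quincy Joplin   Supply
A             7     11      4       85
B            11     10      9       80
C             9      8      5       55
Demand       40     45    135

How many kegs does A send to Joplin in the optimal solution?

80

The minimum-cost plan:
  A->Nampa: 5 × 7 = 35
  A->Joplin: 80 × 4 = 320
  B->Nampa: 35 × 11 = 385
  B->Quincy: 45 × 10 = 450
  C->Joplin: 55 × 5 = 275
Total cost = 1465.
So A→Joplin carries 80 kegs.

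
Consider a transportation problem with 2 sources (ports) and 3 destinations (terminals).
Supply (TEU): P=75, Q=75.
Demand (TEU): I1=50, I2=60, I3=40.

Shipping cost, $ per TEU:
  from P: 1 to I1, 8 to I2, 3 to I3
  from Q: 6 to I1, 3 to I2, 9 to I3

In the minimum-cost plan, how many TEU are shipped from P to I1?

Solving gives:
  P to I1: 35 TEU
  P to I3: 40 TEU
  Q to I1: 15 TEU
  Q to I2: 60 TEU
Total cost = $425.
So P→I1 carries 35 TEU.

35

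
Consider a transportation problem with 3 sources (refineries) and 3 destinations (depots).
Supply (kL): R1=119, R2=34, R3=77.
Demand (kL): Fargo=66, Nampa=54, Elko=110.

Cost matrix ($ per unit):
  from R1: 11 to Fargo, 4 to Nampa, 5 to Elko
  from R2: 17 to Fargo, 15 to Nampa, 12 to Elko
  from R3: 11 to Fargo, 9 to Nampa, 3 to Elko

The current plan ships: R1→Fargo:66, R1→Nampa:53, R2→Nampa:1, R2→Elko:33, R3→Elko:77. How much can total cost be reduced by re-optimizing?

38

Current plan cost = 66·11 + 53·4 + 1·15 + 33·12 + 77·3 = $1580.
Optimal plan:
  R1 to Fargo: 32 × $11 = $352
  R1 to Nampa: 54 × $4 = $216
  R1 to Elko: 33 × $5 = $165
  R2 to Fargo: 34 × $17 = $578
  R3 to Elko: 77 × $3 = $231
Optimal cost = $1542.
Saving = 1580 − 1542 = $38.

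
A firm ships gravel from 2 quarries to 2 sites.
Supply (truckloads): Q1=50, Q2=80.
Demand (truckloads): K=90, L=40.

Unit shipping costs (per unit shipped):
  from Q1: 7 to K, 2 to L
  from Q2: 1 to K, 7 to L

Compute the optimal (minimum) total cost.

One minimum-cost allocation:
  Q1→K: 10 truckloads
  Q1→L: 40 truckloads
  Q2→K: 80 truckloads
Total cost = 230.

230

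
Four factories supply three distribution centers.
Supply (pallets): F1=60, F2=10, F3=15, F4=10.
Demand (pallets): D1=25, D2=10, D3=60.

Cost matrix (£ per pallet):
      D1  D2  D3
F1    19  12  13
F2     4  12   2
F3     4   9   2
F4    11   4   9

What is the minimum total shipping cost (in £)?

An optimal shipping plan:
  F1–D3: 60 × £13 = £780
  F2–D1: 10 × £4 = £40
  F3–D1: 15 × £4 = £60
  F4–D2: 10 × £4 = £40
Total = 780 + 40 + 60 + 40 = £920.
(Supply check: F1 ships 60; F2 ships 10; F3 ships 15; F4 ships 10.)

920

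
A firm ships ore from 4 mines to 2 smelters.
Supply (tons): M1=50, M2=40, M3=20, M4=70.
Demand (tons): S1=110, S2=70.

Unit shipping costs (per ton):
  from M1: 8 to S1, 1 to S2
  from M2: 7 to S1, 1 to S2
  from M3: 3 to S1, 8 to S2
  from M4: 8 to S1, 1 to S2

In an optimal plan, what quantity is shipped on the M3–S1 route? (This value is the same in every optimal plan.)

Optimal shipments:
  M1→S1: 50 × 8 = 400
  M2→S1: 40 × 7 = 280
  M3→S1: 20 × 3 = 60
  M4→S2: 70 × 1 = 70
Total cost = 810.
So M3→S1 carries 20 tons.

20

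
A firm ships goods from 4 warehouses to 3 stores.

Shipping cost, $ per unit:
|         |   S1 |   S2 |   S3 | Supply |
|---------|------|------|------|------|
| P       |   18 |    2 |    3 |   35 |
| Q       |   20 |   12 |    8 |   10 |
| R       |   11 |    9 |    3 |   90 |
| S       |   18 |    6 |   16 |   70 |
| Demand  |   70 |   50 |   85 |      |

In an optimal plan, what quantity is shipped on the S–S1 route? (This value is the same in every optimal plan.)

Optimal shipments:
  P->S3: 35 × $3 = $105
  Q->S3: 10 × $8 = $80
  R->S1: 50 × $11 = $550
  R->S3: 40 × $3 = $120
  S->S1: 20 × $18 = $360
  S->S2: 50 × $6 = $300
Total cost = $1515.
So S→S1 carries 20 units.

20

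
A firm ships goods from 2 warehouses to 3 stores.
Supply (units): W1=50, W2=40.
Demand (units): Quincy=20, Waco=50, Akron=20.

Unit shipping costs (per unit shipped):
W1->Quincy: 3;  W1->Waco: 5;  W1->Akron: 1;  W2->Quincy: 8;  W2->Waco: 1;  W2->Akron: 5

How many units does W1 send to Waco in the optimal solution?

Optimal shipments:
  W1–Quincy: 20 units
  W1–Waco: 10 units
  W1–Akron: 20 units
  W2–Waco: 40 units
Total cost = 170.
So W1→Waco carries 10 units.

10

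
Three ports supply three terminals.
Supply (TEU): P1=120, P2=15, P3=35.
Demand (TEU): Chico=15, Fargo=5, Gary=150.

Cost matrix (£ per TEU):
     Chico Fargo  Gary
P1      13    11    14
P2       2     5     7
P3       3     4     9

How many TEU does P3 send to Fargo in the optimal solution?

Solving gives:
  P1–Gary: 120 × £14 = £1680
  P2–Gary: 15 × £7 = £105
  P3–Chico: 15 × £3 = £45
  P3–Fargo: 5 × £4 = £20
  P3–Gary: 15 × £9 = £135
Total cost = £1985.
So P3→Fargo carries 5 TEU.

5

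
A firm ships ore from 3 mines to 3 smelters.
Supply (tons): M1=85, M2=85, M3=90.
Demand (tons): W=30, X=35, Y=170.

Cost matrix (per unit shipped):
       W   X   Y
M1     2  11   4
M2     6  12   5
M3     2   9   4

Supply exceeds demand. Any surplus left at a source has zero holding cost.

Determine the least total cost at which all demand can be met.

A cheapest plan:
  M1 to Y: 85 × 4 = 340
  M2 to Y: 60 × 5 = 300
  M3 to W: 30 × 2 = 60
  M3 to X: 35 × 9 = 315
  M3 to Y: 25 × 4 = 100
Total = 340 + 300 + 60 + 315 + 100 = 1115.

1115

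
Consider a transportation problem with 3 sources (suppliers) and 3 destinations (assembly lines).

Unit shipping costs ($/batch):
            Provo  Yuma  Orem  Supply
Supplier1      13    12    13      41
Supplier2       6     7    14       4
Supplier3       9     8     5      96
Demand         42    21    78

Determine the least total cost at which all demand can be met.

Optimal allocation:
  Supplier1 to Provo: 20 × $13 = $260
  Supplier1 to Yuma: 21 × $12 = $252
  Supplier2 to Provo: 4 × $6 = $24
  Supplier3 to Provo: 18 × $9 = $162
  Supplier3 to Orem: 78 × $5 = $390
Total = 260 + 252 + 24 + 162 + 390 = $1088.

1088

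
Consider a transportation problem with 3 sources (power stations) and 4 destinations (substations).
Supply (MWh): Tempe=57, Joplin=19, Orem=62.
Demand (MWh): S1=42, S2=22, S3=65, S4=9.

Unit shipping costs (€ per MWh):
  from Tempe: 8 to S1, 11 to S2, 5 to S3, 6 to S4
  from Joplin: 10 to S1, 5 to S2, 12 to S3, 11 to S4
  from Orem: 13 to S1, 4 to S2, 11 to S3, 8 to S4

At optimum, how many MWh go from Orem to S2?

Optimal shipments:
  Tempe–S3: 57 × €5 = €285
  Joplin–S1: 19 × €10 = €190
  Orem–S1: 23 × €13 = €299
  Orem–S2: 22 × €4 = €88
  Orem–S3: 8 × €11 = €88
  Orem–S4: 9 × €8 = €72
Total cost = €1022.
So Orem→S2 carries 22 MWh.

22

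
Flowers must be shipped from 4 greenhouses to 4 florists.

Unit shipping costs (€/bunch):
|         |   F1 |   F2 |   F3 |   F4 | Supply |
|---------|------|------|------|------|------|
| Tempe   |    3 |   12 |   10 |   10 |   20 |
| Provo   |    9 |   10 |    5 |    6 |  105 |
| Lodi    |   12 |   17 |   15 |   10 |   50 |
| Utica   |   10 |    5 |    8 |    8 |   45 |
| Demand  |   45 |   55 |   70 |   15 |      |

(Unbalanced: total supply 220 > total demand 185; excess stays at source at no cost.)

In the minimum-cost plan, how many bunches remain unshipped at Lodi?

An optimal plan:
  Tempe->F1: 20 × €3 = €60
  Provo->F1: 10 × €9 = €90
  Provo->F2: 10 × €10 = €100
  Provo->F3: 70 × €5 = €350
  Provo->F4: 15 × €6 = €90
  Lodi->F1: 15 × €12 = €180
  Utica->F2: 45 × €5 = €225
Total cost = €1095.
Lodi ships 15 of its 50, leaving 35.

35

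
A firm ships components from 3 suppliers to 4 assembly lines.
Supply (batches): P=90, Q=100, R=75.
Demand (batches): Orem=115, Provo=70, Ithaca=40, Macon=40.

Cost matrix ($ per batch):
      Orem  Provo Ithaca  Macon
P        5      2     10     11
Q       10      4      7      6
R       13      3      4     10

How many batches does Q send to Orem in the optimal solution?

25

Optimal shipments:
  P→Orem: 90 × $5 = $450
  Q→Orem: 25 × $10 = $250
  Q→Provo: 35 × $4 = $140
  Q→Macon: 40 × $6 = $240
  R→Provo: 35 × $3 = $105
  R→Ithaca: 40 × $4 = $160
Total cost = $1345.
So Q→Orem carries 25 batches.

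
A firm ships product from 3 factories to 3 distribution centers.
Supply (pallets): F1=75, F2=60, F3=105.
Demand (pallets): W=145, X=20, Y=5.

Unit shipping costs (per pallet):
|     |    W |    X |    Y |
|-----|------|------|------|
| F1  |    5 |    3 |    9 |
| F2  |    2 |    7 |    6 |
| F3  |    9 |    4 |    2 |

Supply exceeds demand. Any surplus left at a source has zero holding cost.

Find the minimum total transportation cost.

Optimal allocation:
  F1->W: 75 × 5 = 375
  F2->W: 60 × 2 = 120
  F3->W: 10 × 9 = 90
  F3->X: 20 × 4 = 80
  F3->Y: 5 × 2 = 10
Total = 375 + 120 + 90 + 80 + 10 = 675.

675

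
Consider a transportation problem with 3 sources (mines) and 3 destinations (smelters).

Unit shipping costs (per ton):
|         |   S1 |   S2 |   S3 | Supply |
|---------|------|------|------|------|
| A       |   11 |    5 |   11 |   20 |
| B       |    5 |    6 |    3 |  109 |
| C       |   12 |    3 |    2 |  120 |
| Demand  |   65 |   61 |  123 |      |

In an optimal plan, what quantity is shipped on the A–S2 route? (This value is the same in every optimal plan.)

20

Optimal shipments:
  A->S2: 20 tons
  B->S1: 65 tons
  B->S3: 44 tons
  C->S2: 41 tons
  C->S3: 79 tons
Total cost = 838.
So A→S2 carries 20 tons.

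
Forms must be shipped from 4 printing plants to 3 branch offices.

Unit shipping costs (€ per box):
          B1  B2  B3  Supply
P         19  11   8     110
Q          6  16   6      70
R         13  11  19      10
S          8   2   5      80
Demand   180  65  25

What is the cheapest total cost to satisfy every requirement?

One minimum-cost allocation:
  P to B1: 20 × €19 = €380
  P to B2: 65 × €11 = €715
  P to B3: 25 × €8 = €200
  Q to B1: 70 × €6 = €420
  R to B1: 10 × €13 = €130
  S to B1: 80 × €8 = €640
Total = 380 + 715 + 200 + 420 + 130 + 640 = €2485.

2485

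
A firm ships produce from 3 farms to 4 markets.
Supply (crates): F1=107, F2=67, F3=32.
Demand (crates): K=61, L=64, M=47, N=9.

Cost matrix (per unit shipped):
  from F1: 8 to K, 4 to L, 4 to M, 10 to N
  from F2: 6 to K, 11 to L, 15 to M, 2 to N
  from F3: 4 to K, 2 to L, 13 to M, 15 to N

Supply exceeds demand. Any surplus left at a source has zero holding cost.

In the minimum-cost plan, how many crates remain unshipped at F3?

Minimum-cost shipments:
  F1->L: 35 × 4 = 140
  F1->M: 47 × 4 = 188
  F2->K: 58 × 6 = 348
  F2->N: 9 × 2 = 18
  F3->K: 3 × 4 = 12
  F3->L: 29 × 2 = 58
Total cost = 764.
F3 ships 32 of its 32, leaving 0.

0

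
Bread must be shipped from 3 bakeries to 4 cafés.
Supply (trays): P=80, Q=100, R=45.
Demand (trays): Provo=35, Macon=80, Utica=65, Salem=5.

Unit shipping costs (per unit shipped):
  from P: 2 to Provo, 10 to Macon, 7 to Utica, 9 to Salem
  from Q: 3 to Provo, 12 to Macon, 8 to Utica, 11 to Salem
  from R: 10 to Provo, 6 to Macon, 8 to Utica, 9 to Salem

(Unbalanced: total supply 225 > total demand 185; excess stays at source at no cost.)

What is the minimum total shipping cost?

1250

One minimum-cost allocation:
  P to Macon: 35 × 10 = 350
  P to Utica: 40 × 7 = 280
  P to Salem: 5 × 9 = 45
  Q to Provo: 35 × 3 = 105
  Q to Utica: 25 × 8 = 200
  R to Macon: 45 × 6 = 270
Total = 350 + 280 + 45 + 105 + 200 + 270 = 1250.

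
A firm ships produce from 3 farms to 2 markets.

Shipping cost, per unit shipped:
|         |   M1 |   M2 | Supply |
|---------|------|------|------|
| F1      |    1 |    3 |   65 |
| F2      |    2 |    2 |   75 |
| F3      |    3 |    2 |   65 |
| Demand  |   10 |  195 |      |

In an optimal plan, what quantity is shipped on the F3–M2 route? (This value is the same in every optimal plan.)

65

Optimal shipments:
  F1–M1: 10 × 1 = 10
  F1–M2: 55 × 3 = 165
  F2–M2: 75 × 2 = 150
  F3–M2: 65 × 2 = 130
Total cost = 455.
So F3→M2 carries 65 crates.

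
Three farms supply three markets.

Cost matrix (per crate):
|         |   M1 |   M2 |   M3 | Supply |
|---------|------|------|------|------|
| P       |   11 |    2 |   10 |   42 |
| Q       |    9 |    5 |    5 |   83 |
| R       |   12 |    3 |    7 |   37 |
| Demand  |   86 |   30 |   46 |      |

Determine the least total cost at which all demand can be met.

1162

Optimal allocation:
  P–M1: 12 × 11 = 132
  P–M2: 30 × 2 = 60
  Q–M1: 74 × 9 = 666
  Q–M3: 9 × 5 = 45
  R–M3: 37 × 7 = 259
Total = 132 + 60 + 666 + 45 + 259 = 1162.
(Supply check: P ships 42; Q ships 83; R ships 37.)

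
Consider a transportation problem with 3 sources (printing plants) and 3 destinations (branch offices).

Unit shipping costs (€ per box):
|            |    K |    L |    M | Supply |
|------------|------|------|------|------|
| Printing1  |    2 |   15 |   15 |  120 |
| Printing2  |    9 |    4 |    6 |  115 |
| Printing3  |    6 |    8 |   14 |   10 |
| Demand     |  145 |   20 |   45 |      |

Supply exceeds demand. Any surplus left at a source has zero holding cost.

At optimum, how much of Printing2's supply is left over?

35

Minimum-cost shipments:
  Printing1→K: 120 × €2 = €240
  Printing2→K: 15 × €9 = €135
  Printing2→L: 20 × €4 = €80
  Printing2→M: 45 × €6 = €270
  Printing3→K: 10 × €6 = €60
Total cost = €785.
Printing2 ships 80 of its 115, leaving 35.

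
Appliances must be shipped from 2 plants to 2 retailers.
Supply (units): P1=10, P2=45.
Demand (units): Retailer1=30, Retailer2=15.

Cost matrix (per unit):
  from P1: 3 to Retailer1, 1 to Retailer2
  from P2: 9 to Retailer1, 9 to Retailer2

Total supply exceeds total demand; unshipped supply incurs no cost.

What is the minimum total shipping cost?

325

Optimal allocation:
  P1 to Retailer2: 10 units
  P2 to Retailer1: 30 units
  P2 to Retailer2: 5 units
Total cost = 325.
(Supply check: P1 ships 10; P2 ships 35.)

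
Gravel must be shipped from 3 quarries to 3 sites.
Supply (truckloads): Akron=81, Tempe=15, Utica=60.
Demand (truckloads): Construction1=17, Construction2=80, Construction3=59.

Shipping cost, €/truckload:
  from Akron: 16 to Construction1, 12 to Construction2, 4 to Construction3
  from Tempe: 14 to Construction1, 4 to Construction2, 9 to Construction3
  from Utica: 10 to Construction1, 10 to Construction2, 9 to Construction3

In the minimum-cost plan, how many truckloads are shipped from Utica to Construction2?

The minimum-cost plan:
  Akron->Construction2: 22 truckloads
  Akron->Construction3: 59 truckloads
  Tempe->Construction2: 15 truckloads
  Utica->Construction1: 17 truckloads
  Utica->Construction2: 43 truckloads
Total cost = €1160.
So Utica→Construction2 carries 43 truckloads.

43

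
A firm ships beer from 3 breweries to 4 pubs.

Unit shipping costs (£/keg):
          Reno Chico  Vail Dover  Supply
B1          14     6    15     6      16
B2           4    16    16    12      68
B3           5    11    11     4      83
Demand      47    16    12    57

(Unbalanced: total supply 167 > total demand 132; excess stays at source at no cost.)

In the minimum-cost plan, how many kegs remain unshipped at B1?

0

An optimal plan:
  B1->Chico: 16 kegs
  B2->Reno: 47 kegs
  B3->Vail: 12 kegs
  B3->Dover: 57 kegs
Total cost = £644.
B1 ships 16 of its 16, leaving 0.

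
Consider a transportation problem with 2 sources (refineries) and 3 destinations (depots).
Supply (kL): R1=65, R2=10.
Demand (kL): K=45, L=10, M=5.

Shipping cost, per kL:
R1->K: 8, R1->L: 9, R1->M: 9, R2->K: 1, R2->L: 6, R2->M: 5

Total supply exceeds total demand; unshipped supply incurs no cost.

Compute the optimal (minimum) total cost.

425

One minimum-cost allocation:
  R1–K: 35 × 8 = 280
  R1–L: 10 × 9 = 90
  R1–M: 5 × 9 = 45
  R2–K: 10 × 1 = 10
Total = 280 + 90 + 45 + 10 = 425.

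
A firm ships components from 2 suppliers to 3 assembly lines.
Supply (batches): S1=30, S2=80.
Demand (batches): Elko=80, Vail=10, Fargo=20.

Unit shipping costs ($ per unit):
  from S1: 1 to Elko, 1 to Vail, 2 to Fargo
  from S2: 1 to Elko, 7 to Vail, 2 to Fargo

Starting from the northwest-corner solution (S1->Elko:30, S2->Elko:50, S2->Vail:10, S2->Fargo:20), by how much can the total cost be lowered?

60

Current plan cost = 30·1 + 50·1 + 10·7 + 20·2 = $190.
Optimal plan:
  S1->Vail: 10 batches
  S1->Fargo: 20 batches
  S2->Elko: 80 batches
Optimal cost = $130.
Saving = 190 − 130 = $60.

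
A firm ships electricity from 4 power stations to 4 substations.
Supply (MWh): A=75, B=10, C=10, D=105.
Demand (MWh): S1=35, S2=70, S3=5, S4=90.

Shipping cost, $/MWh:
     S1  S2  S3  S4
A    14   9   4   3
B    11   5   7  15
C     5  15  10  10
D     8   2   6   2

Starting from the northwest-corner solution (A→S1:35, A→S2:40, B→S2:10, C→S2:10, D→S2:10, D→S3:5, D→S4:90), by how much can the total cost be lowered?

Current plan cost = 35·14 + 40·9 + 10·5 + 10·15 + 10·2 + 5·6 + 90·2 = $1280.
Optimal plan:
  A->S3: 5 × $4 = $20
  A->S4: 70 × $3 = $210
  B->S1: 10 × $11 = $110
  C->S1: 10 × $5 = $50
  D->S1: 15 × $8 = $120
  D->S2: 70 × $2 = $140
  D->S4: 20 × $2 = $40
Optimal cost = $690.
Saving = 1280 − 690 = $590.

590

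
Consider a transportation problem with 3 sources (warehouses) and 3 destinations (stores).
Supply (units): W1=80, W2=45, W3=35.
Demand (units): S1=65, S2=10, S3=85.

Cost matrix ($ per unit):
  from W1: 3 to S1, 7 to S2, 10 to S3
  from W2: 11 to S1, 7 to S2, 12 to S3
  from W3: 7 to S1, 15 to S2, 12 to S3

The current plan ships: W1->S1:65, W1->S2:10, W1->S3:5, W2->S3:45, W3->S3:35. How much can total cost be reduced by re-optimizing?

20

Current plan cost = 65·3 + 10·7 + 5·10 + 45·12 + 35·12 = $1275.
Optimal plan:
  W1 to S1: 65 × $3 = $195
  W1 to S3: 15 × $10 = $150
  W2 to S2: 10 × $7 = $70
  W2 to S3: 35 × $12 = $420
  W3 to S3: 35 × $12 = $420
Optimal cost = $1255.
Saving = 1275 − 1255 = $20.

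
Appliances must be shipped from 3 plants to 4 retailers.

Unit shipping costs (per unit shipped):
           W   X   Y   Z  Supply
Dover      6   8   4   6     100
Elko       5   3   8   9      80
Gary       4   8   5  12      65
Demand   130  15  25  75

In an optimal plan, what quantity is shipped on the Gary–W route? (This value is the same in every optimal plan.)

65

Solving gives:
  Dover–Y: 25 units
  Dover–Z: 75 units
  Elko–W: 65 units
  Elko–X: 15 units
  Gary–W: 65 units
Total cost = 1180.
So Gary→W carries 65 units.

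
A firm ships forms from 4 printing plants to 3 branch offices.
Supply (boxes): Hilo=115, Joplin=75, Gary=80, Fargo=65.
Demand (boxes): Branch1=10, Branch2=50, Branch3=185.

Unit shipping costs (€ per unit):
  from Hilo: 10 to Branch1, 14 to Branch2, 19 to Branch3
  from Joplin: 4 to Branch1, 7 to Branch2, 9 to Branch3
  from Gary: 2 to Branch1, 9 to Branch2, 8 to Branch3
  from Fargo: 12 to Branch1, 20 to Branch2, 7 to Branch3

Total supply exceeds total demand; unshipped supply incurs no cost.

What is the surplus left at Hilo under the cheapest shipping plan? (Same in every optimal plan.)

An optimal plan:
  Hilo to Branch1: 10 × €10 = €100
  Hilo to Branch2: 15 × €14 = €210
  Joplin to Branch2: 35 × €7 = €245
  Joplin to Branch3: 40 × €9 = €360
  Gary to Branch3: 80 × €8 = €640
  Fargo to Branch3: 65 × €7 = €455
Total cost = €2010.
Hilo ships 25 of its 115, leaving 90.

90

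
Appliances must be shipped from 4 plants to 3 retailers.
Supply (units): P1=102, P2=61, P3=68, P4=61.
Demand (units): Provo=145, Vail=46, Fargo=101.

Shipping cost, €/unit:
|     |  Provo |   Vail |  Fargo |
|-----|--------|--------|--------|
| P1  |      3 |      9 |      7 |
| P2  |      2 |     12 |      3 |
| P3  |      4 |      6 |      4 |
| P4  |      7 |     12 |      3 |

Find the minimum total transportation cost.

993

An optimal shipping plan:
  P1->Provo: 102 × €3 = €306
  P2->Provo: 43 × €2 = €86
  P2->Fargo: 18 × €3 = €54
  P3->Vail: 46 × €6 = €276
  P3->Fargo: 22 × €4 = €88
  P4->Fargo: 61 × €3 = €183
Total = 306 + 86 + 54 + 276 + 88 + 183 = €993.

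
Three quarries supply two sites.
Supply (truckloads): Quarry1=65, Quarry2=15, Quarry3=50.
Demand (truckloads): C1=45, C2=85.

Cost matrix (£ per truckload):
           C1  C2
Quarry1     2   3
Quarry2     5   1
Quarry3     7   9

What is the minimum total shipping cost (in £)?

570

One minimum-cost allocation:
  Quarry1–C2: 65 × £3 = £195
  Quarry2–C2: 15 × £1 = £15
  Quarry3–C1: 45 × £7 = £315
  Quarry3–C2: 5 × £9 = £45
Total = 195 + 15 + 315 + 45 = £570.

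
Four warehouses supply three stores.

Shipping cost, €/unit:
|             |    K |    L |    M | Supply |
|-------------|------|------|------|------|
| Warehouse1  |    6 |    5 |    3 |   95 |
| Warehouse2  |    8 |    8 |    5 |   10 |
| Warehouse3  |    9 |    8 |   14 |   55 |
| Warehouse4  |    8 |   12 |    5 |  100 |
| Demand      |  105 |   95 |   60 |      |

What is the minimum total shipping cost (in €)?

An optimal shipping plan:
  Warehouse1→L: 95 × €5 = €475
  Warehouse2→K: 10 × €8 = €80
  Warehouse3→K: 55 × €9 = €495
  Warehouse4→K: 40 × €8 = €320
  Warehouse4→M: 60 × €5 = €300
Total = 475 + 80 + 495 + 320 + 300 = €1670.
(Supply check: Warehouse1 ships 95; Warehouse2 ships 10; Warehouse3 ships 55; Warehouse4 ships 100.)

1670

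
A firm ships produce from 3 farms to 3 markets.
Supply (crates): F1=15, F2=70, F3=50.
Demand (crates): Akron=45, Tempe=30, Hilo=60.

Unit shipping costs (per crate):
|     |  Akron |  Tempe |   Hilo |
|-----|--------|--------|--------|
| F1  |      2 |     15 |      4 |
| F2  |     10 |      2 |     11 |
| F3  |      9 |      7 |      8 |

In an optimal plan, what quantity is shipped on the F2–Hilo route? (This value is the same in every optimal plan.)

10

Solving gives:
  F1 to Akron: 15 crates
  F2 to Akron: 30 crates
  F2 to Tempe: 30 crates
  F2 to Hilo: 10 crates
  F3 to Hilo: 50 crates
Total cost = 900.
So F2→Hilo carries 10 crates.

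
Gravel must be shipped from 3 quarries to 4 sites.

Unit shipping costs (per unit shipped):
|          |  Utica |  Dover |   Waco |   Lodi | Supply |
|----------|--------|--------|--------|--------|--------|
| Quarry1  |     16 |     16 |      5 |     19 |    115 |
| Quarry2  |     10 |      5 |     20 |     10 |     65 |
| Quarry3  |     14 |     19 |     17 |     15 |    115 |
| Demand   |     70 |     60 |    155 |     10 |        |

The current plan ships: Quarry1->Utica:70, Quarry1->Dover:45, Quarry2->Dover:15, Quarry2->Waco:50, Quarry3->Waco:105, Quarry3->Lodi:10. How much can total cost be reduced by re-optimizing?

Current plan cost = 70·16 + 45·16 + 15·5 + 50·20 + 105·17 + 10·15 = 4850.
Optimal plan:
  Quarry1->Waco: 115 × 5 = 575
  Quarry2->Dover: 60 × 5 = 300
  Quarry2->Lodi: 5 × 10 = 50
  Quarry3->Utica: 70 × 14 = 980
  Quarry3->Waco: 40 × 17 = 680
  Quarry3->Lodi: 5 × 15 = 75
Optimal cost = 2660.
Saving = 4850 − 2660 = 2190.

2190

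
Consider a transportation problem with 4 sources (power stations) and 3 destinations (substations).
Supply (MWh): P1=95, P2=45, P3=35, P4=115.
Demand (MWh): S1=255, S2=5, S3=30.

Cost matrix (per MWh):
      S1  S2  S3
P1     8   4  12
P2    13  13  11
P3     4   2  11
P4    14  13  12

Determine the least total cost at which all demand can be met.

3015

An optimal shipping plan:
  P1→S1: 90 × 8 = 720
  P1→S2: 5 × 4 = 20
  P2→S1: 45 × 13 = 585
  P3→S1: 35 × 4 = 140
  P4→S1: 85 × 14 = 1190
  P4→S3: 30 × 12 = 360
Total = 720 + 20 + 585 + 140 + 1190 + 360 = 3015.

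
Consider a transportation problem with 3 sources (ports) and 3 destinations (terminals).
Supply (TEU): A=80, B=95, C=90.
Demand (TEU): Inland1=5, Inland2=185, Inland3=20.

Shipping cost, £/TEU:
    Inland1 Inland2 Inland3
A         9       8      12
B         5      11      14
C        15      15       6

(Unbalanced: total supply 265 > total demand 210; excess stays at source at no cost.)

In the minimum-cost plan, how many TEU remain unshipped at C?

Minimum-cost shipments:
  A→Inland2: 80 × £8 = £640
  B→Inland1: 5 × £5 = £25
  B→Inland2: 90 × £11 = £990
  C→Inland2: 15 × £15 = £225
  C→Inland3: 20 × £6 = £120
Total cost = £2000.
C ships 35 of its 90, leaving 55.

55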